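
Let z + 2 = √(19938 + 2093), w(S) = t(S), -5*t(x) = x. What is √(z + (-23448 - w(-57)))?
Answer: √(-586535 + 25*√22031)/5 ≈ 152.69*I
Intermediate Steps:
t(x) = -x/5
w(S) = -S/5
z = -2 + √22031 (z = -2 + √(19938 + 2093) = -2 + √22031 ≈ 146.43)
√(z + (-23448 - w(-57))) = √((-2 + √22031) + (-23448 - (-1)*(-57)/5)) = √((-2 + √22031) + (-23448 - 1*57/5)) = √((-2 + √22031) + (-23448 - 57/5)) = √((-2 + √22031) - 117297/5) = √(-117307/5 + √22031)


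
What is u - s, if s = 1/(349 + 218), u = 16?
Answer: 9071/567 ≈ 15.998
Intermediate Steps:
s = 1/567 ≈ 0.0017637
u - s = 16 - 1*1/567 = 16 - 1/567 = 9071/567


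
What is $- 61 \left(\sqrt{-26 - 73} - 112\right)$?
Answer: $6832 - 183 i \sqrt{11} \approx 6832.0 - 606.94 i$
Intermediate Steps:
$- 61 \left(\sqrt{-26 - 73} - 112\right) = - 61 \left(\sqrt{-99} - 112\right) = - 61 \left(3 i \sqrt{11} - 112\right) = - 61 \left(-112 + 3 i \sqrt{11}\right) = 6832 - 183 i \sqrt{11}$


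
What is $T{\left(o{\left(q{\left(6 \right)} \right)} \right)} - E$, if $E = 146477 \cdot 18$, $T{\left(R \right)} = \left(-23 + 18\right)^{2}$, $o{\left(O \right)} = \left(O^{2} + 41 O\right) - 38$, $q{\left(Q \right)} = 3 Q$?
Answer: $-2636561$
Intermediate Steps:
$o{\left(O \right)} = -38 + O^{2} + 41 O$
$T{\left(R \right)} = 25$ ($T{\left(R \right)} = \left(-5\right)^{2} = 25$)
$E = 2636586$
$T{\left(o{\left(q{\left(6 \right)} \right)} \right)} - E = 25 - 2636586 = -2636561$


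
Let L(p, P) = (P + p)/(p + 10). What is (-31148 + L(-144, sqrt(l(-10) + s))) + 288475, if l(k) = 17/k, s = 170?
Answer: 17240981/67 - 3*sqrt(1870)/1340 ≈ 2.5733e+5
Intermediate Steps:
L(p, P) = (P + p)/(10 + p)
(-31148 + L(-144, sqrt(l(-10) + s))) + 288475 = (-31148 + (sqrt(17/(-10) + 170) - 144)/(10 - 144)) + 288475 = (-31148 + (sqrt(17*(-1/10) + 170) - 144)/(-134)) + 288475 = (-31148 - (sqrt(-17/10 + 170) - 144)/134) + 288475 = (-31148 - (sqrt(1683/10) - 144)/134) + 288475 = (-31148 - (3*sqrt(1870)/10 - 144)/134) + 288475 = (-31148 - (-144 + 3*sqrt(1870)/10)/134) + 288475 = (-31148 + (72/67 - 3*sqrt(1870)/1340)) + 288475 = (-2086844/67 - 3*sqrt(1870)/1340) + 288475 = 17240981/67 - 3*sqrt(1870)/1340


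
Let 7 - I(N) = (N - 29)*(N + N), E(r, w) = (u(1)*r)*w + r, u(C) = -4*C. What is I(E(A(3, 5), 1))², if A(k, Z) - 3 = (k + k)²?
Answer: 1166700649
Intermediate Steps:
A(k, Z) = 3 + 4*k² (A(k, Z) = 3 + (k + k)² = 3 + (2*k)² = 3 + 4*k²)
E(r, w) = r - 4*r*w (E(r, w) = ((-4*1)*r)*w + r = (-4*r)*w + r = -4*r*w + r = r - 4*r*w)
I(N) = 7 - 2*N*(-29 + N) (I(N) = 7 - (N - 29)*(N + N) = 7 - (-29 + N)*2*N = 7 - 2*N*(-29 + N))
I(E(A(3, 5), 1))² = (7 - 2*(1 - 4*1)²*(3 + 4*3²)² + 58*((3 + 4*3²)*(1 - 4*1)))² = (7 - 2*(1 - 4)²*(3 + 4*9)² + 58*((3 + 4*9)*(1 - 4)))² = (7 - 2*9*(3 + 36)² + 58*((3 + 36)*(-3)))² = (7 - 2*(39*(-3))² + 58*(39*(-3)))² = (7 - 2*(-117)² + 58*(-117))² = (7 - 2*13689 - 6786)² = (7 - 27378 - 6786)² = (-34157)² = 1166700649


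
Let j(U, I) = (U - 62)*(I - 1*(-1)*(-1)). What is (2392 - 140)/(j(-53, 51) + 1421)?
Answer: -2252/4329 ≈ -0.52021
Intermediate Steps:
j(U, I) = (-1 + I)*(-62 + U) (j(U, I) = (-62 + U)*(I + 1*(-1)) = (-62 + U)*(I - 1) = (-62 + U)*(-1 + I) = (-1 + I)*(-62 + U))
(2392 - 140)/(j(-53, 51) + 1421) = (2392 - 140)/((62 - 1*(-53) - 62*51 + 51*(-53)) + 1421) = 2252/((62 + 53 - 3162 - 2703) + 1421) = 2252/(-5750 + 1421) = 2252/(-4329) = 2252*(-1/4329) = -2252/4329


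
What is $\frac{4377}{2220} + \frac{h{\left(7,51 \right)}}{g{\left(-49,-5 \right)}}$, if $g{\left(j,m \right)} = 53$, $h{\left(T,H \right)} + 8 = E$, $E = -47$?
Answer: $\frac{36627}{39220} \approx 0.93389$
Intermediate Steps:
$h{\left(T,H \right)} = -55$ ($h{\left(T,H \right)} = -8 - 47 = -55$)
$\frac{4377}{2220} + \frac{h{\left(7,51 \right)}}{g{\left(-49,-5 \right)}} = \frac{4377}{2220} - \frac{55}{53} = 4377 \cdot \frac{1}{2220} - \frac{55}{53} = \frac{1459}{740} - \frac{55}{53} = \frac{36627}{39220}$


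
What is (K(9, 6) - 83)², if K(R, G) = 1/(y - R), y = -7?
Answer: 1766241/256 ≈ 6899.4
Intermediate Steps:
K(R, G) = 1/(-7 - R)
(K(9, 6) - 83)² = (-1/(7 + 9) - 83)² = (-1/16 - 83)² = (-1329/16)² = 1766241/256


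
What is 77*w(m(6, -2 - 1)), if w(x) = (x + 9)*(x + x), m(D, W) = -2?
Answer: -2156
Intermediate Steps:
w(x) = 2*x*(9 + x) (w(x) = (9 + x)*(2*x) = 2*x*(9 + x))
77*w(m(6, -2 - 1)) = 77*(2*(-2)*(9 - 2)) = 77*(2*(-2)*7) = 77*(-28) = -2156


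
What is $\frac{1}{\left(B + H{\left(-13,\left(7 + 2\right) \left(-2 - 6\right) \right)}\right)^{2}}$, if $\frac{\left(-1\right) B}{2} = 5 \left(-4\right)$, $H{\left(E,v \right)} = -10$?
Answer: $\frac{1}{900} \approx 0.0011111$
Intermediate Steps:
$B = 40$ ($B = - 2 \cdot 5 \left(-4\right) = \left(-2\right) \left(-20\right) = 40$)
$\frac{1}{\left(B + H{\left(-13,\left(7 + 2\right) \left(-2 - 6\right) \right)}\right)^{2}} = \frac{1}{\left(40 - 10\right)^{2}} = \frac{1}{30^{2}} = \frac{1}{900}$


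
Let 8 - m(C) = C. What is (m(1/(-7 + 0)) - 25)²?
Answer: 13924/49 ≈ 284.16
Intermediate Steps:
m(C) = 8 - C
(m(1/(-7 + 0)) - 25)² = ((8 - 1/(-7 + 0)) - 25)² = ((8 - 1/(-7)) - 25)² = ((8 - 1*(-⅐)) - 25)² = ((8 + ⅐) - 25)² = (57/7 - 25)² = (-118/7)² = 13924/49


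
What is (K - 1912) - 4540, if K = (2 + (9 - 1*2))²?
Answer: -6371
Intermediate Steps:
K = 81 (K = (2 + (9 - 2))² = (2 + 7)² = 9² = 81)
(K - 1912) - 4540 = (81 - 1912) - 4540 = -1831 - 4540 = -6371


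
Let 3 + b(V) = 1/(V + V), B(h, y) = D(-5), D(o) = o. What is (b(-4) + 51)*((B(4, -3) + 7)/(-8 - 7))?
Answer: -383/60 ≈ -6.3833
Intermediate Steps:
B(h, y) = -5
b(V) = -3 + 1/(2*V) (b(V) = -3 + 1/(V + V) = -3 + 1/(2*V))
(b(-4) + 51)*((B(4, -3) + 7)/(-8 - 7)) = ((-3 + (½)/(-4)) + 51)*((-5 + 7)/(-8 - 7)) = ((-3 + (½)*(-¼)) + 51)*(2/(-15)) = ((-3 - ⅛) + 51)*(2*(-1/15)) = (-25/8 + 51)*(-2/15) = (383/8)*(-2/15) = -383/60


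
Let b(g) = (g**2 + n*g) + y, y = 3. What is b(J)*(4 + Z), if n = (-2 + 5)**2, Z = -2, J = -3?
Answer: -30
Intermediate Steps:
n = 9 (n = 3**2 = 9)
b(g) = 3 + g**2 + 9*g (b(g) = (g**2 + 9*g) + 3 = 3 + g**2 + 9*g)
b(J)*(4 + Z) = (3 + (-3)**2 + 9*(-3))*(4 - 2) = (3 + 9 - 27)*2 = -15*2 = -30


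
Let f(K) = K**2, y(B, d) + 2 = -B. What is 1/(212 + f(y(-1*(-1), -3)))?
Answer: 1/221 ≈ 0.0045249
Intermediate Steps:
y(B, d) = -2 - B
1/(212 + f(y(-1*(-1), -3))) = 1/(212 + (-2 - (-1)*(-1))**2) = 1/(212 + (-2 - 1*1)**2) = 1/(212 + (-2 - 1)**2) = 1/(212 + (-3)**2) = 1/(212 + 9) = 1/221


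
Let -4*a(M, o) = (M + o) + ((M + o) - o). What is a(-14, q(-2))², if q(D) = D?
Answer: 225/4 ≈ 56.250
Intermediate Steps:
a(M, o) = -M/2 - o/4 (a(M, o) = -((M + o) + ((M + o) - o))/4 = -((M + o) + M)/4 = -(o + 2*M)/4 = -M/2 - o/4)
a(-14, q(-2))² = (-½*(-14) - ¼*(-2))² = (7 + ½)² = (15/2)² = 225/4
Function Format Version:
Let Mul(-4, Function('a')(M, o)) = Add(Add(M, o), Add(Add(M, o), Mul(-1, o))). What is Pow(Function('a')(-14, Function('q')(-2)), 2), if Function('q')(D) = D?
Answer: Rational(225, 4) ≈ 56.250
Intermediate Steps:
Function('a')(M, o) = Add(Mul(Rational(-1, 2), M), Mul(Rational(-1, 4), o)) (Function('a')(M, o) = Mul(Rational(-1, 4), Add(Add(M, o), Add(Add(M, o), Mul(-1, o)))) = Mul(Rational(-1, 4), Add(Add(M, o), M)) = Mul(Rational(-1, 4), Add(o, Mul(2, M))) = Add(Mul(Rational(-1, 2), M), Mul(Rational(-1, 4), o)))
Pow(Function('a')(-14, Function('q')(-2)), 2) = Pow(Add(Mul(Rational(-1, 2), -14), Mul(Rational(-1, 4), -2)), 2) = Pow(Add(7, Rational(1, 2)), 2) = Pow(Rational(15, 2), 2) = Rational(225, 4)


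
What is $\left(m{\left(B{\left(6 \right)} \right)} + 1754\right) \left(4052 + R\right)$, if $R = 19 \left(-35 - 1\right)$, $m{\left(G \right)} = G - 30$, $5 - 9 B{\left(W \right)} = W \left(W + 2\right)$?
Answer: $\frac{52113064}{9} \approx 5.7903 \cdot 10^{6}$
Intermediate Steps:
$B{\left(W \right)} = \frac{5}{9} - \frac{W \left(2 + W\right)}{9}$ ($B{\left(W \right)} = \frac{5}{9} - \frac{W \left(W + 2\right)}{9} = \frac{5}{9} - \frac{W \left(2 + W\right)}{9}$)
$m{\left(G \right)} = -30 + G$
$R = -684$ ($R = 19 \left(-36\right) = -684$)
$\left(m{\left(B{\left(6 \right)} \right)} + 1754\right) \left(4052 + R\right) = \left(\left(-30 - \left(\frac{7}{9} + 4\right)\right) + 1754\right) \left(4052 - 684\right) = \left(\left(-30 - \frac{43}{9}\right) + 1754\right) 3368 = \left(- \frac{313}{9} + 1754\right) 3368 = \frac{15473}{9} \cdot 3368 = \frac{52113064}{9}$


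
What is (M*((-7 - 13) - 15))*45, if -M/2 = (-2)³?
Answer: -25200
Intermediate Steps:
M = 16 (M = -2*(-2)³ = -2*(-8) = 16)
(M*((-7 - 13) - 15))*45 = (16*((-7 - 13) - 15))*45 = (16*(-20 - 15))*45 = (16*(-35))*45 = -560*45 = -25200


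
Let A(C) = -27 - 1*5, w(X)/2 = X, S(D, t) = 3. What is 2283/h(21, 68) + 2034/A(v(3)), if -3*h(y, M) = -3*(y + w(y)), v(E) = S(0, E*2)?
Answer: -9181/336 ≈ -27.324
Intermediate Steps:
w(X) = 2*X
v(E) = 3
A(C) = -32 (A(C) = -27 - 5 = -32)
h(y, M) = 3*y (h(y, M) = -(-1)*(y + 2*y) = -(-1)*3*y = -(-3)*y = 3*y)
2283/h(21, 68) + 2034/A(v(3)) = 2283/((3*21)) + 2034/(-32) = 2283/63 + 2034*(-1/32) = 2283*(1/63) - 1017/16 = 761/21 - 1017/16 = -9181/336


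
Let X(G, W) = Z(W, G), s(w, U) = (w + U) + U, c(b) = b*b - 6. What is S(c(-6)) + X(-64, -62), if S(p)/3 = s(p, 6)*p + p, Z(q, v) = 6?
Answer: 3876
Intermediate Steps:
c(b) = -6 + b**2 (c(b) = b**2 - 6 = -6 + b**2)
s(w, U) = w + 2*U (s(w, U) = (U + w) + U = w + 2*U)
X(G, W) = 6
S(p) = 3*p + 3*p*(12 + p) (S(p) = 3*((p + 2*6)*p + p) = 3*((p + 12)*p + p) = 3*((12 + p)*p + p) = 3*(p*(12 + p) + p) = 3*(p + p*(12 + p)) = 3*p + 3*p*(12 + p))
S(c(-6)) + X(-64, -62) = 3*(-6 + (-6)**2)*(13 + (-6 + (-6)**2)) + 6 = 3*(-6 + 36)*(13 + (-6 + 36)) + 6 = 3*30*(13 + 30) + 6 = 3*30*43 + 6 = 3870 + 6 = 3876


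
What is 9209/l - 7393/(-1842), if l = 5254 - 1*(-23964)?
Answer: 58242913/13454889 ≈ 4.3288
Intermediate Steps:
l = 29218 (l = 5254 + 23964 = 29218)
9209/l - 7393/(-1842) = 9209/29218 - 7393/(-1842) = 9209*(1/29218) - 7393*(-1/1842) = 9209/29218 + 7393/1842 = 58242913/13454889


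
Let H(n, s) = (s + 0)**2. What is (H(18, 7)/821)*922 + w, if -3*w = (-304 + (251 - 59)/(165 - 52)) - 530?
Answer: 30843464/92773 ≈ 332.46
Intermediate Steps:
H(n, s) = s**2
w = 31350/113 (w = -((-304 + (251 - 59)/(165 - 52)) - 530)/3 = -((-304 + 192/113) - 530)/3 = -(-34160/113 - 530)/3 = -1/3*(-94050/113) = 31350/113 ≈ 277.43)
(H(18, 7)/821)*922 + w = (7**2/821)*922 + 31350/113 = (49*(1/821))*922 + 31350/113 = (49/821)*922 + 31350/113 = 45178/821 + 31350/113 = 30843464/92773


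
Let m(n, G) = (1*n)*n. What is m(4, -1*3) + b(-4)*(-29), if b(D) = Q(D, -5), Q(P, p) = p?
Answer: 161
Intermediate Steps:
b(D) = -5
m(n, G) = n**2 (m(n, G) = n*n = n**2)
m(4, -1*3) + b(-4)*(-29) = 4**2 - 5*(-29) = 16 + 145 = 161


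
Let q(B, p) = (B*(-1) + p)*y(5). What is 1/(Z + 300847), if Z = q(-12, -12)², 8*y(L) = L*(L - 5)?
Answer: 1/300847 ≈ 3.3239e-6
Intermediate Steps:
y(L) = L*(-5 + L)/8 (y(L) = (L*(L - 5))/8 = (L*(-5 + L))/8 = L*(-5 + L)/8)
q(B, p) = 0 (q(B, p) = (B*(-1) + p)*((⅛)*5*(-5 + 5)) = (-B + p)*((⅛)*5*0) = (p - B)*0 = 0)
Z = 0 (Z = 0² = 0)
1/(Z + 300847) = 1/(0 + 300847) = 1/300847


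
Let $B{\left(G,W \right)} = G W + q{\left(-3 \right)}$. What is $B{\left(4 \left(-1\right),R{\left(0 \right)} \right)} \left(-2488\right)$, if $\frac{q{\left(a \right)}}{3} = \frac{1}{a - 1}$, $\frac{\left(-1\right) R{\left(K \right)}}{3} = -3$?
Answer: $91434$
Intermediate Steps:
$R{\left(K \right)} = 9$ ($R{\left(K \right)} = \left(-3\right) \left(-3\right) = 9$)
$q{\left(a \right)} = \frac{3}{-1 + a}$ ($q{\left(a \right)} = \frac{3}{a - 1} = \frac{3}{-1 + a}$)
$B{\left(G,W \right)} = - \frac{3}{4} + G W$ ($B{\left(G,W \right)} = G W + \frac{3}{-1 - 3} = G W + \frac{3}{-4} = G W + 3 \left(- \frac{1}{4}\right) = G W - \frac{3}{4} = - \frac{3}{4} + G W$)
$B{\left(4 \left(-1\right),R{\left(0 \right)} \right)} \left(-2488\right) = \left(- \frac{3}{4} + 4 \left(-1\right) 9\right) \left(-2488\right) = \left(- \frac{3}{4} - 36\right) \left(-2488\right) = \left(- \frac{147}{4}\right) \left(-2488\right) = 91434$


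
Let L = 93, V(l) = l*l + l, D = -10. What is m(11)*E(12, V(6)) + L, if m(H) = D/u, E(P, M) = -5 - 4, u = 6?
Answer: 108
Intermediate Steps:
V(l) = l + l**2 (V(l) = l**2 + l = l + l**2)
E(P, M) = -9
m(H) = -5/3 (m(H) = -10/6 = -10*1/6 = -5/3)
m(11)*E(12, V(6)) + L = -5/3*(-9) + 93 = 15 + 93 = 108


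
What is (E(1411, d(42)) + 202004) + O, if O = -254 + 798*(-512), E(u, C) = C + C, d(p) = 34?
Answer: -206758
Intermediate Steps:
E(u, C) = 2*C
O = -408830 (O = -254 - 408576 = -408830)
(E(1411, d(42)) + 202004) + O = (2*34 + 202004) - 408830 = (68 + 202004) - 408830 = 202072 - 408830 = -206758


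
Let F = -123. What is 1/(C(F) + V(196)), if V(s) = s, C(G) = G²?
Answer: 1/15325 ≈ 6.5253e-5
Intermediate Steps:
1/(C(F) + V(196)) = 1/((-123)² + 196) = 1/(15129 + 196) = 1/15325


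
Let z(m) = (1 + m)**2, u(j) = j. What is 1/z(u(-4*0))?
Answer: 1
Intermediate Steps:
1/z(u(-4*0)) = 1/((1 - 4*0)**2) = 1/((1 + 0)**2) = 1/(1**2) = 1/1 = 1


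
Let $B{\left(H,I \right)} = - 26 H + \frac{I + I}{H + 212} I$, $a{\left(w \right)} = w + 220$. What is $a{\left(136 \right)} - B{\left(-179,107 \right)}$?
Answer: $- \frac{164732}{33} \approx -4991.9$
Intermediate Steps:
$a{\left(w \right)} = 220 + w$
$B{\left(H,I \right)} = - 26 H + \frac{2 I^{2}}{212 + H}$ ($B{\left(H,I \right)} = - 26 H + \frac{2 I}{212 + H} I = - 26 H + \frac{2 I^{2}}{212 + H}$)
$a{\left(136 \right)} - B{\left(-179,107 \right)} = \left(220 + 136\right) - \frac{2 \left(107^{2} - -493324 - 13 \left(-179\right)^{2}\right)}{212 - 179} = 356 - \frac{2 \left(11449 + 493324 - 416533\right)}{33} = 356 - 2 \cdot \frac{1}{33} \left(11449 + 493324 - 416533\right) = 356 - 2 \cdot \frac{1}{33} \cdot 88240 = 356 - \frac{176480}{33} = - \frac{164732}{33}$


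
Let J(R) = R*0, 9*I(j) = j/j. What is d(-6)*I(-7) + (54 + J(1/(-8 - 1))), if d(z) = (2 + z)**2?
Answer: 502/9 ≈ 55.778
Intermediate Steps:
I(j) = 1/9 (I(j) = (j/j)/9 = (1/9)*1 = 1/9)
J(R) = 0
d(-6)*I(-7) + (54 + J(1/(-8 - 1))) = (2 - 6)**2*(1/9) + (54 + 0) = (-4)**2*(1/9) + 54 = 16*(1/9) + 54 = 16/9 + 54 = 502/9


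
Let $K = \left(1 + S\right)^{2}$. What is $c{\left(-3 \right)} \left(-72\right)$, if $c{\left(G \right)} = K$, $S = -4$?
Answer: $-648$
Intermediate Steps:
$K = 9$ ($K = \left(1 - 4\right)^{2} = \left(-3\right)^{2} = 9$)
$c{\left(G \right)} = 9$
$c{\left(-3 \right)} \left(-72\right) = 9 \left(-72\right) = -648$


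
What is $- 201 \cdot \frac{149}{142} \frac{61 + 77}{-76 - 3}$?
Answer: $\frac{2066481}{5609} \approx 368.42$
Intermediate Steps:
$- 201 \cdot \frac{149}{142} \frac{61 + 77}{-76 - 3} = - 201 \cdot 149 \cdot \frac{1}{142} \frac{138}{-79} = \left(-201\right) \frac{149}{142} \cdot 138 \left(- \frac{1}{79}\right) = \left(- \frac{29949}{142}\right) \left(- \frac{138}{79}\right) = \frac{2066481}{5609}$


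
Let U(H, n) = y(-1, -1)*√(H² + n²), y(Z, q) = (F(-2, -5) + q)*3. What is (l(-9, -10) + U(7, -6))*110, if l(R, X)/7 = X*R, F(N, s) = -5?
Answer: 69300 - 1980*√85 ≈ 51045.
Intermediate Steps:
y(Z, q) = -15 + 3*q (y(Z, q) = (-5 + q)*3 = -15 + 3*q)
l(R, X) = 7*R*X (l(R, X) = 7*(X*R) = 7*(R*X) = 7*R*X)
U(H, n) = -18*√(H² + n²) (U(H, n) = (-15 + 3*(-1))*√(H² + n²) = (-15 - 3)*√(H² + n²) = -18*√(H² + n²))
(l(-9, -10) + U(7, -6))*110 = (7*(-9)*(-10) - 18*√(7² + (-6)²))*110 = (630 - 18*√(49 + 36))*110 = (630 - 18*√85)*110 = 69300 - 1980*√85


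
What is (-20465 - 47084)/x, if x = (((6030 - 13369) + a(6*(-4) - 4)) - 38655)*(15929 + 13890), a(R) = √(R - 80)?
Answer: 1553424353/31540274102968 + 202647*I*√3/31540274102968 ≈ 4.9252e-5 + 1.1128e-8*I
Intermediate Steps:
a(R) = √(-80 + R)
x = -1371495086 + 178914*I*√3 (x = (((6030 - 13369) + √(-80 + (6*(-4) - 4))) - 38655)*(15929 + 13890) = ((-7339 + √(-80 + (-24 - 4))) - 38655)*29819 = ((-7339 + √(-80 - 28)) - 38655)*29819 = ((-7339 + √(-108)) - 38655)*29819 = ((-7339 + 6*I*√3) - 38655)*29819 = (-45994 + 6*I*√3)*29819 = -1371495086 + 178914*I*√3 ≈ -1.3715e+9 + 3.0989e+5*I)
(-20465 - 47084)/x = (-20465 - 47084)/(-1371495086 + 178914*I*√3) = -67549/(-1371495086 + 178914*I*√3)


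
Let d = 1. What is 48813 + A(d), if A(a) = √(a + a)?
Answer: 48813 + √2 ≈ 48814.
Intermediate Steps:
A(a) = √2*√a (A(a) = √(2*a) = √2*√a)
48813 + A(d) = 48813 + √2*√1 = 48813 + √2*1 = 48813 + √2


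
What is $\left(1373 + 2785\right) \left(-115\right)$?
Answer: $-478170$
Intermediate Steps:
$\left(1373 + 2785\right) \left(-115\right) = 4158 \left(-115\right) = -478170$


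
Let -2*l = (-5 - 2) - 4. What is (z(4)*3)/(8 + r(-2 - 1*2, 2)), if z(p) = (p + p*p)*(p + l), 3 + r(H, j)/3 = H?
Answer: -570/13 ≈ -43.846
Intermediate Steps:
l = 11/2 (l = -((-5 - 2) - 4)/2 = -(-7 - 4)/2 = -1/2*(-11) = 11/2 ≈ 5.5000)
r(H, j) = -9 + 3*H
z(p) = (11/2 + p)*(p + p**2) (z(p) = (p + p*p)*(p + 11/2) = (p + p**2)*(11/2 + p) = (11/2 + p)*(p + p**2))
(z(4)*3)/(8 + r(-2 - 1*2, 2)) = (((1/2)*4*(11 + 2*4**2 + 13*4))*3)/(8 + (-9 + 3*(-2 - 1*2))) = (((1/2)*4*(11 + 2*16 + 52))*3)/(8 + (-9 + 3*(-2 - 2))) = (((1/2)*4*(11 + 32 + 52))*3)/(8 + (-9 + 3*(-4))) = (((1/2)*4*95)*3)/(8 + (-9 - 12)) = (190*3)/(8 - 21) = 570/(-13) = 570*(-1/13) = -570/13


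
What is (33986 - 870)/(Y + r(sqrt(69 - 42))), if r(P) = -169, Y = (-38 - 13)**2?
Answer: 8279/608 ≈ 13.617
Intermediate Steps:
Y = 2601 (Y = (-51)**2 = 2601)
(33986 - 870)/(Y + r(sqrt(69 - 42))) = (33986 - 870)/(2601 - 169) = 33116/2432 = 33116*(1/2432) = 8279/608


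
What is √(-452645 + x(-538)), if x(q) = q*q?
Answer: I*√163201 ≈ 403.98*I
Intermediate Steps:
x(q) = q²
√(-452645 + x(-538)) = √(-452645 + (-538)²) = √(-452645 + 289444) = √(-163201) = I*√163201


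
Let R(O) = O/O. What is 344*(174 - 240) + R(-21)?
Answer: -22703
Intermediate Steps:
R(O) = 1
344*(174 - 240) + R(-21) = 344*(174 - 240) + 1 = 344*(-66) + 1 = -22704 + 1 = -22703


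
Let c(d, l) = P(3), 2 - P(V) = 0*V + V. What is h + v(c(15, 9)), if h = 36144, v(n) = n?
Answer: 36143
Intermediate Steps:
P(V) = 2 - V (P(V) = 2 - (0*V + V) = 2 - (0 + V) = 2 - V)
c(d, l) = -1 (c(d, l) = 2 - 1*3 = 2 - 3 = -1)
h + v(c(15, 9)) = 36144 - 1 = 36143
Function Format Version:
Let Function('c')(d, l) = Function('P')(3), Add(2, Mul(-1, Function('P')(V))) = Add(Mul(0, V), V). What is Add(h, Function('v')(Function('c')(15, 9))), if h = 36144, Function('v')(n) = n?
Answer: 36143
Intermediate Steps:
Function('P')(V) = Add(2, Mul(-1, V)) (Function('P')(V) = Add(2, Mul(-1, Add(Mul(0, V), V))) = Add(2, Mul(-1, Add(0, V))) = Add(2, Mul(-1, V)))
Function('c')(d, l) = -1 (Function('c')(d, l) = Add(2, Mul(-1, 3)) = Add(2, -3) = -1)
Add(h, Function('v')(Function('c')(15, 9))) = Add(36144, -1) = 36143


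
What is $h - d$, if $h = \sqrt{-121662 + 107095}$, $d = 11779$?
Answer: $-11779 + i \sqrt{14567} \approx -11779.0 + 120.69 i$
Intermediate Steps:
$h = i \sqrt{14567}$ ($h = \sqrt{-14567} = i \sqrt{14567} \approx 120.69 i$)
$h - d = i \sqrt{14567} - 11779 = -11779 + i \sqrt{14567}$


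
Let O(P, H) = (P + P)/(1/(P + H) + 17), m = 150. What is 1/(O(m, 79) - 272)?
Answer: -649/165078 ≈ -0.0039315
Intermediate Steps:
O(P, H) = 2*P/(17 + 1/(H + P)) (O(P, H) = (2*P)/(1/(H + P) + 17) = (2*P)/(17 + 1/(H + P)) = 2*P/(17 + 1/(H + P)))
1/(O(m, 79) - 272) = 1/(2*150*(79 + 150)/(1 + 17*79 + 17*150) - 272) = 1/(2*150*229/(1 + 1343 + 2550) - 272) = 1/(2*150*229/3894 - 272) = 1/(2*150*(1/3894)*229 - 272) = 1/(11450/649 - 272) = 1/(-165078/649) = -649/165078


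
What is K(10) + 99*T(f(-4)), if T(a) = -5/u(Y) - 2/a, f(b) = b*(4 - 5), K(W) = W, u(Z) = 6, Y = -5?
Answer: -122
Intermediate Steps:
f(b) = -b (f(b) = b*(-1) = -b)
T(a) = -⅚ - 2/a (T(a) = -5/6 - 2/a = -5*⅙ - 2/a = -⅚ - 2/a)
K(10) + 99*T(f(-4)) = 10 + 99*(-⅚ - 2/((-1*(-4)))) = 10 + 99*(-⅚ - 2/4) = 10 + 99*(-⅚ - 2*¼) = 10 + 99*(-⅚ - ½) = 10 + 99*(-4/3) = 10 - 132 = -122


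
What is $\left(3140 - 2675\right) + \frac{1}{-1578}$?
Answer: $\frac{733769}{1578} \approx 465.0$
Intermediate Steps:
$\left(3140 - 2675\right) + \frac{1}{-1578} = 465 - \frac{1}{1578} = \frac{733769}{1578}$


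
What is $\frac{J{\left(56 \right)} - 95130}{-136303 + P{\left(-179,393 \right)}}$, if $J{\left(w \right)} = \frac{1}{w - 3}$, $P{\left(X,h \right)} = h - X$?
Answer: $\frac{5041889}{7193743} \approx 0.70087$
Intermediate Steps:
$J{\left(w \right)} = \frac{1}{-3 + w}$
$\frac{J{\left(56 \right)} - 95130}{-136303 + P{\left(-179,393 \right)}} = \frac{\frac{1}{-3 + 56} - 95130}{-136303 + \left(393 - -179\right)} = \frac{\frac{1}{53} - 95130}{-136303 + \left(393 + 179\right)} = \frac{\frac{1}{53} - 95130}{-136303 + 572} = - \frac{5041889}{53 \left(-135731\right)} = \left(- \frac{5041889}{53}\right) \left(- \frac{1}{135731}\right) = \frac{5041889}{7193743}$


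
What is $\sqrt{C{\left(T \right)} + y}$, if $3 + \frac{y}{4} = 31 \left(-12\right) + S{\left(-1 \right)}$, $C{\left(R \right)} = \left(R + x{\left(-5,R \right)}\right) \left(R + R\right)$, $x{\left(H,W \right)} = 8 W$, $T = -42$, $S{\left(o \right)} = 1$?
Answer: $4 \sqrt{1891} \approx 173.94$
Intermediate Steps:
$C{\left(R \right)} = 18 R^{2}$ ($C{\left(R \right)} = \left(R + 8 R\right) \left(R + R\right) = 9 R 2 R = 18 R^{2}$)
$y = -1496$ ($y = -12 + 4 \left(31 \left(-12\right) + 1\right) = -12 + 4 \left(-372 + 1\right) = -12 + 4 \left(-371\right) = -12 - 1484 = -1496$)
$\sqrt{C{\left(T \right)} + y} = \sqrt{18 \left(-42\right)^{2} - 1496} = \sqrt{18 \cdot 1764 - 1496} = \sqrt{31752 - 1496} = \sqrt{30256} = 4 \sqrt{1891}$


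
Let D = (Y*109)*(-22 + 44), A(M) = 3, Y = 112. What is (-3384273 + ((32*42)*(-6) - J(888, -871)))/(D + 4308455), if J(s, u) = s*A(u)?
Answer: -1131667/1525677 ≈ -0.74175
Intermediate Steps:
J(s, u) = 3*s (J(s, u) = s*3 = 3*s)
D = 268576 (D = (112*109)*(-22 + 44) = 12208*22 = 268576)
(-3384273 + ((32*42)*(-6) - J(888, -871)))/(D + 4308455) = (-3384273 + ((32*42)*(-6) - 3*888))/(268576 + 4308455) = (-3384273 + (1344*(-6) - 1*2664))/4577031 = (-3384273 + (-8064 - 2664))*(1/4577031) = (-3384273 - 10728)*(1/4577031) = -3395001*1/4577031 = -1131667/1525677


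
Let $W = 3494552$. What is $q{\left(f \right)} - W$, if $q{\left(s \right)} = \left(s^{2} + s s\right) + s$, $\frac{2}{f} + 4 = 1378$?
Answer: $- \frac{1649320212199}{471969} \approx -3.4946 \cdot 10^{6}$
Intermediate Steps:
$f = \frac{1}{687}$ ($f = \frac{2}{-4 + 1378} = \frac{2}{1374} = 2 \cdot \frac{1}{1374} = \frac{1}{687} \approx 0.0014556$)
$q{\left(s \right)} = s + 2 s^{2}$ ($q{\left(s \right)} = \left(s^{2} + s^{2}\right) + s = 2 s^{2} + s = s + 2 s^{2}$)
$q{\left(f \right)} - W = \frac{1 + 2 \cdot \frac{1}{687}}{687} - 3494552 = \frac{1 + \frac{2}{687}}{687} - 3494552 = \frac{1}{687} \cdot \frac{689}{687} - 3494552 = \frac{689}{471969} - 3494552 = - \frac{1649320212199}{471969}$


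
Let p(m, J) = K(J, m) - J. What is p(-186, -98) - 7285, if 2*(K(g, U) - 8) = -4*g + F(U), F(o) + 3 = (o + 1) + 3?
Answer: -14151/2 ≈ -7075.5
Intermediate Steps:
F(o) = 1 + o (F(o) = -3 + ((o + 1) + 3) = -3 + ((1 + o) + 3) = -3 + (4 + o) = 1 + o)
K(g, U) = 17/2 + U/2 - 2*g (K(g, U) = 8 + (-4*g + (1 + U))/2 = 8 + (1 + U - 4*g)/2 = 8 + (½ + U/2 - 2*g) = 17/2 + U/2 - 2*g)
p(m, J) = 17/2 + m/2 - 3*J (p(m, J) = (17/2 + m/2 - 2*J) - J = 17/2 + m/2 - 3*J)
p(-186, -98) - 7285 = (17/2 + (½)*(-186) - 3*(-98)) - 7285 = (17/2 - 93 + 294) - 7285 = 419/2 - 7285 = -14151/2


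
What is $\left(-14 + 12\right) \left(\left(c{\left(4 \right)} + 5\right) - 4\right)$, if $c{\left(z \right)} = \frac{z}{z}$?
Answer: $-4$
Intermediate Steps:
$c{\left(z \right)} = 1$
$\left(-14 + 12\right) \left(\left(c{\left(4 \right)} + 5\right) - 4\right) = \left(-14 + 12\right) \left(\left(1 + 5\right) - 4\right) = - 2 \left(6 - 4\right) = \left(-2\right) 2 = -4$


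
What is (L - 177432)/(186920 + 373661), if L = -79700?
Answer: -257132/560581 ≈ -0.45869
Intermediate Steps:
(L - 177432)/(186920 + 373661) = (-79700 - 177432)/(186920 + 373661) = -257132/560581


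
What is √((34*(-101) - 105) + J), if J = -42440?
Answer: I*√45979 ≈ 214.43*I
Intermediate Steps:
√((34*(-101) - 105) + J) = √((34*(-101) - 105) - 42440) = √((-3434 - 105) - 42440) = √(-3539 - 42440) = √(-45979) = I*√45979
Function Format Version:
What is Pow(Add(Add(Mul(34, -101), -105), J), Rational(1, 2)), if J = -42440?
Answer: Mul(I, Pow(45979, Rational(1, 2))) ≈ Mul(214.43, I)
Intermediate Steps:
Pow(Add(Add(Mul(34, -101), -105), J), Rational(1, 2)) = Pow(Add(Add(Mul(34, -101), -105), -42440), Rational(1, 2)) = Pow(Add(Add(-3434, -105), -42440), Rational(1, 2)) = Pow(Add(-3539, -42440), Rational(1, 2)) = Pow(-45979, Rational(1, 2)) = Mul(I, Pow(45979, Rational(1, 2)))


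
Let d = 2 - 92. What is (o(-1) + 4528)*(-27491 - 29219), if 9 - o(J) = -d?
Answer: -252189370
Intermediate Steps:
d = -90
o(J) = -81 (o(J) = 9 - (-1)*(-90) = 9 - 1*90 = 9 - 90 = -81)
(o(-1) + 4528)*(-27491 - 29219) = (-81 + 4528)*(-27491 - 29219) = 4447*(-56710) = -252189370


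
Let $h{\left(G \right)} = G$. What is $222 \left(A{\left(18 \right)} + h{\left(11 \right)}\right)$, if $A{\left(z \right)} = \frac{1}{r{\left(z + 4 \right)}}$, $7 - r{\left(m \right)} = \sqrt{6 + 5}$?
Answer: $\frac{47175}{19} + \frac{111 \sqrt{11}}{19} \approx 2502.3$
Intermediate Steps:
$r{\left(m \right)} = 7 - \sqrt{11}$ ($r{\left(m \right)} = 7 - \sqrt{6 + 5} = 7 - \sqrt{11}$)
$A{\left(z \right)} = \frac{1}{7 - \sqrt{11}}$
$222 \left(A{\left(18 \right)} + h{\left(11 \right)}\right) = 222 \left(\left(\frac{7}{38} + \frac{\sqrt{11}}{38}\right) + 11\right) = 222 \left(\frac{425}{38} + \frac{\sqrt{11}}{38}\right) = \frac{47175}{19} + \frac{111 \sqrt{11}}{19}$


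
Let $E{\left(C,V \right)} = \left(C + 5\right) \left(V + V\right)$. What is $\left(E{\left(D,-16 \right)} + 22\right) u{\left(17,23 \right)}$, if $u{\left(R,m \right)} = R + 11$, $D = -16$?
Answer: $10472$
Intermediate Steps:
$u{\left(R,m \right)} = 11 + R$
$E{\left(C,V \right)} = 2 V \left(5 + C\right)$ ($E{\left(C,V \right)} = \left(5 + C\right) 2 V = 2 V \left(5 + C\right)$)
$\left(E{\left(D,-16 \right)} + 22\right) u{\left(17,23 \right)} = \left(2 \left(-16\right) \left(5 - 16\right) + 22\right) \left(11 + 17\right) = \left(2 \left(-16\right) \left(-11\right) + 22\right) 28 = \left(352 + 22\right) 28 = 374 \cdot 28 = 10472$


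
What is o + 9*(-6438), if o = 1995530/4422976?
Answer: -128137039931/2211488 ≈ -57942.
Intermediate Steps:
o = 997765/2211488 (o = 1995530*(1/4422976) = 997765/2211488 ≈ 0.45117)
o + 9*(-6438) = 997765/2211488 + 9*(-6438) = 997765/2211488 - 57942 = -128137039931/2211488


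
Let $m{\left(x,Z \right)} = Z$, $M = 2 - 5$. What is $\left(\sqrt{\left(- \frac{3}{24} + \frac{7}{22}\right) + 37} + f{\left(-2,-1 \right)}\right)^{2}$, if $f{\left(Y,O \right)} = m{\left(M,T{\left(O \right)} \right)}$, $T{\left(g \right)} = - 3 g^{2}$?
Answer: $\frac{\left(-132 + \sqrt{72006}\right)^{2}}{1936} \approx 9.6015$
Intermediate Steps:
$M = -3$
$f{\left(Y,O \right)} = - 3 O^{2}$
$\left(\sqrt{\left(- \frac{3}{24} + \frac{7}{22}\right) + 37} + f{\left(-2,-1 \right)}\right)^{2} = \left(\sqrt{\left(- \frac{3}{24} + \frac{7}{22}\right) + 37} - 3 \left(-1\right)^{2}\right)^{2} = \left(\sqrt{\left(\left(-3\right) \frac{1}{24} + 7 \cdot \frac{1}{22}\right) + 37} - 3\right)^{2} = \left(\sqrt{\left(- \frac{1}{8} + \frac{7}{22}\right) + 37} - 3\right)^{2} = \left(\sqrt{\frac{17}{88} + 37} - 3\right)^{2} = \left(\sqrt{\frac{3273}{88}} - 3\right)^{2} = \left(\frac{\sqrt{72006}}{44} - 3\right)^{2} = \left(-3 + \frac{\sqrt{72006}}{44}\right)^{2}$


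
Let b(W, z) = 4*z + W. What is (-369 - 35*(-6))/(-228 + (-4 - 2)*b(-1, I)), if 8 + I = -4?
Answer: -53/22 ≈ -2.4091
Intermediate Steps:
I = -12 (I = -8 - 4 = -12)
b(W, z) = W + 4*z
(-369 - 35*(-6))/(-228 + (-4 - 2)*b(-1, I)) = (-369 - 35*(-6))/(-228 + (-4 - 2)*(-1 + 4*(-12))) = (-369 + 210)/(-228 - 6*(-1 - 48)) = -159/(-228 - 6*(-49)) = -159/(-228 + 294) = -159/66 = -159*1/66 = -53/22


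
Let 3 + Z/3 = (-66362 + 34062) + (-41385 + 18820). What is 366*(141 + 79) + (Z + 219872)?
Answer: 135788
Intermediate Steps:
Z = -164604 (Z = -9 + 3*((-66362 + 34062) + (-41385 + 18820)) = -9 + 3*(-32300 - 22565) = -9 + 3*(-54865) = -9 - 164595 = -164604)
366*(141 + 79) + (Z + 219872) = 366*(141 + 79) + (-164604 + 219872) = 366*220 + 55268 = 80520 + 55268 = 135788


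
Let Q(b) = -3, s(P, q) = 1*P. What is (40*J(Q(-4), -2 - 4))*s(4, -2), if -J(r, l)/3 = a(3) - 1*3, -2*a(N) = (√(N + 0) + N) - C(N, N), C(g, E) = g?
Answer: 1440 + 240*√3 ≈ 1855.7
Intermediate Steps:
s(P, q) = P
a(N) = -√N/2 (a(N) = -((√(N + 0) + N) - N)/2 = -((√N + N) - N)/2 = -((N + √N) - N)/2 = -√N/2)
J(r, l) = 9 + 3*√3/2 (J(r, l) = -3*(-√3/2 - 1*3) = -3*(-√3/2 - 3) = -3*(-3 - √3/2) = 9 + 3*√3/2)
(40*J(Q(-4), -2 - 4))*s(4, -2) = (40*(9 + 3*√3/2))*4 = (360 + 60*√3)*4 = 1440 + 240*√3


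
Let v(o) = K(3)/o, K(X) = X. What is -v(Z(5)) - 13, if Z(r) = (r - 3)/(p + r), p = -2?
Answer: -35/2 ≈ -17.500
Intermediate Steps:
Z(r) = (-3 + r)/(-2 + r) (Z(r) = (r - 3)/(-2 + r) = (-3 + r)/(-2 + r))
v(o) = 3/o
-v(Z(5)) - 13 = -3/((-3 + 5)/(-2 + 5)) - 13 = -3/(2/3) - 13 = -3/((⅓)*2) - 13 = -3/⅔ - 13 = -3*3/2 - 13 = -1*9/2 - 13 = -9/2 - 13 = -35/2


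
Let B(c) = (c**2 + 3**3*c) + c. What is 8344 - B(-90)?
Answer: 2764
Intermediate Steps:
B(c) = c**2 + 28*c (B(c) = (c**2 + 27*c) + c = c**2 + 28*c)
8344 - B(-90) = 8344 - (-90)*(28 - 90) = 8344 - (-90)*(-62) = 8344 - 1*5580 = 8344 - 5580 = 2764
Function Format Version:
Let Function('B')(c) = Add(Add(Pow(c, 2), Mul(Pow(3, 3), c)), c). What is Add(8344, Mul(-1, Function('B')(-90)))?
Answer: 2764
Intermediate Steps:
Function('B')(c) = Add(Pow(c, 2), Mul(28, c)) (Function('B')(c) = Add(Add(Pow(c, 2), Mul(27, c)), c) = Add(Pow(c, 2), Mul(28, c)))
Add(8344, Mul(-1, Function('B')(-90))) = Add(8344, Mul(-1, Mul(-90, Add(28, -90)))) = Add(8344, Mul(-1, Mul(-90, -62))) = Add(8344, Mul(-1, 5580)) = Add(8344, -5580) = 2764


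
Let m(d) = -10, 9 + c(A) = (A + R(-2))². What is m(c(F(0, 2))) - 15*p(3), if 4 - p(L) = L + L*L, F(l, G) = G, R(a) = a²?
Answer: 110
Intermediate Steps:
c(A) = -9 + (4 + A)² (c(A) = -9 + (A + (-2)²)² = -9 + (A + 4)² = -9 + (4 + A)²)
p(L) = 4 - L - L² (p(L) = 4 - (L + L*L) = 4 - (L + L²) = 4 + (-L - L²) = 4 - L - L²)
m(c(F(0, 2))) - 15*p(3) = -10 - 15*(4 - 1*3 - 1*3²) = -10 - 15*(4 - 3 - 1*9) = -10 - 15*(4 - 3 - 9) = -10 - 15*(-8) = -10 + 120 = 110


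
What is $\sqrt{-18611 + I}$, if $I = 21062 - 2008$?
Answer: $\sqrt{443} \approx 21.048$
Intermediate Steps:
$I = 19054$ ($I = 21062 - 2008 = 19054$)
$\sqrt{-18611 + I} = \sqrt{-18611 + 19054} = \sqrt{443}$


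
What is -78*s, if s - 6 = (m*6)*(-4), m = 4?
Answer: 7020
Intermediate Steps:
s = -90 (s = 6 + (4*6)*(-4) = 6 + 24*(-4) = 6 - 96 = -90)
-78*s = -78*(-90) = 7020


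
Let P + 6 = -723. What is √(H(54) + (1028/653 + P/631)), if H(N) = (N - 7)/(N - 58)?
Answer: I*√7695107810371/824086 ≈ 3.3662*I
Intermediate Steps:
P = -729 (P = -6 - 723 = -729)
H(N) = (-7 + N)/(-58 + N)
√(H(54) + (1028/653 + P/631)) = √((-7 + 54)/(-58 + 54) + (1028/653 - 729/631)) = √(47/(-4) + (1028*(1/653) - 729*1/631)) = √(-¼*47 + (1028/653 - 729/631)) = √(-47/4 + 172631/412043) = √(-18675497/1648172) = I*√7695107810371/824086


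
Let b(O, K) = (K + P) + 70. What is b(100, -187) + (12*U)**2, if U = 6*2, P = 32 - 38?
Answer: 20613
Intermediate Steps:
P = -6
U = 12
b(O, K) = 64 + K (b(O, K) = (K - 6) + 70 = (-6 + K) + 70 = 64 + K)
b(100, -187) + (12*U)**2 = (64 - 187) + (12*12)**2 = -123 + 144**2 = -123 + 20736 = 20613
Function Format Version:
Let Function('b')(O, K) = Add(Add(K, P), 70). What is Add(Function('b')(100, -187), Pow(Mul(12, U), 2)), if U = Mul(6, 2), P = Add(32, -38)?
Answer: 20613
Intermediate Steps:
P = -6
U = 12
Function('b')(O, K) = Add(64, K) (Function('b')(O, K) = Add(Add(K, -6), 70) = Add(Add(-6, K), 70) = Add(64, K))
Add(Function('b')(100, -187), Pow(Mul(12, U), 2)) = Add(Add(64, -187), Pow(Mul(12, 12), 2)) = Add(-123, Pow(144, 2)) = Add(-123, 20736) = 20613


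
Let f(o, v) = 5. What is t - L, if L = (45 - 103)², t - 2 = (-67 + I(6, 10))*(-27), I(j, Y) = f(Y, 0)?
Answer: -1688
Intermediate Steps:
I(j, Y) = 5
t = 1676 (t = 2 + (-67 + 5)*(-27) = 2 - 62*(-27) = 2 + 1674 = 1676)
L = 3364 (L = (-58)² = 3364)
t - L = 1676 - 1*3364 = 1676 - 3364 = -1688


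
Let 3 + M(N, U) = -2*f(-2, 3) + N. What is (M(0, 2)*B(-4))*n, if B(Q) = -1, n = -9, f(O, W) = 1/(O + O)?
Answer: -45/2 ≈ -22.500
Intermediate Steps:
f(O, W) = 1/(2*O)
M(N, U) = -5/2 + N (M(N, U) = -3 + (-1/(-2) + N) = -3 + (-(-1)/2 + N) = -3 + (-2*(-¼) + N) = -3 + (½ + N) = -5/2 + N)
(M(0, 2)*B(-4))*n = ((-5/2 + 0)*(-1))*(-9) = -5/2*(-1)*(-9) = (5/2)*(-9) = -45/2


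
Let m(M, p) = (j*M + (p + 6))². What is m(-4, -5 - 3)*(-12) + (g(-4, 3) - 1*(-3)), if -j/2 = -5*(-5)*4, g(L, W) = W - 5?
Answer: -7641647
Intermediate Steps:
g(L, W) = -5 + W
j = -200 (j = -2*(-5*(-5))*4 = -50*4 = -2*100 = -200)
m(M, p) = (6 + p - 200*M)² (m(M, p) = (-200*M + (p + 6))² = (-200*M + (6 + p))² = (6 + p - 200*M)²)
m(-4, -5 - 3)*(-12) + (g(-4, 3) - 1*(-3)) = (6 + (-5 - 3) - 200*(-4))²*(-12) + ((-5 + 3) - 1*(-3)) = (6 - 8 + 800)²*(-12) + (-2 + 3) = 798²*(-12) + 1 = 636804*(-12) + 1 = -7641648 + 1 = -7641647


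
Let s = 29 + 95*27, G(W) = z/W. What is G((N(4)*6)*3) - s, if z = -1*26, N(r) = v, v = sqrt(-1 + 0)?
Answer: -2594 + 13*I/9 ≈ -2594.0 + 1.4444*I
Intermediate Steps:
v = I (v = sqrt(-1) = I ≈ 1.0*I)
N(r) = I
z = -26
G(W) = -26/W
s = 2594 (s = 29 + 2565 = 2594)
G((N(4)*6)*3) - s = -26*(-I/18) - 1*2594 = -26*(-I/18) - 2594 = -(-13)*I/9 - 2594 = 13*I/9 - 2594 = -2594 + 13*I/9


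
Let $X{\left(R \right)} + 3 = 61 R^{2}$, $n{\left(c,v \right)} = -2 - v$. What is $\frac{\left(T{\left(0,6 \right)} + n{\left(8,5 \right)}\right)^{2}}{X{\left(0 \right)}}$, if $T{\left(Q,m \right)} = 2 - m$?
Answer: $- \frac{121}{3} \approx -40.333$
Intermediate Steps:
$X{\left(R \right)} = -3 + 61 R^{2}$
$\frac{\left(T{\left(0,6 \right)} + n{\left(8,5 \right)}\right)^{2}}{X{\left(0 \right)}} = \frac{\left(\left(2 - 6\right) - 7\right)^{2}}{-3 + 61 \cdot 0^{2}} = \frac{\left(\left(2 - 6\right) - 7\right)^{2}}{-3 + 61 \cdot 0} = \frac{\left(-4 - 7\right)^{2}}{-3 + 0} = \frac{\left(-11\right)^{2}}{-3} = 121 \left(- \frac{1}{3}\right) = - \frac{121}{3}$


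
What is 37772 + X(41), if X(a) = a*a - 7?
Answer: 39446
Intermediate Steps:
X(a) = -7 + a² (X(a) = a² - 7 = -7 + a²)
37772 + X(41) = 37772 + (-7 + 41²) = 37772 + (-7 + 1681) = 37772 + 1674 = 39446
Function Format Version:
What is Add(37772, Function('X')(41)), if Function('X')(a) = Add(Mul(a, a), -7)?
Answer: 39446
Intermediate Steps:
Function('X')(a) = Add(-7, Pow(a, 2)) (Function('X')(a) = Add(Pow(a, 2), -7) = Add(-7, Pow(a, 2)))
Add(37772, Function('X')(41)) = Add(37772, Add(-7, Pow(41, 2))) = Add(37772, Add(-7, 1681)) = Add(37772, 1674) = 39446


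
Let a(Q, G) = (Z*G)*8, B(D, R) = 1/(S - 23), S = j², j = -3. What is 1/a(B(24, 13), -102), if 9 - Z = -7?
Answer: -1/13056 ≈ -7.6593e-5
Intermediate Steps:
S = 9 (S = (-3)² = 9)
Z = 16 (Z = 9 - 1*(-7) = 9 + 7 = 16)
B(D, R) = -1/14 (B(D, R) = 1/(9 - 23) = 1/(-14) = -1/14)
a(Q, G) = 128*G (a(Q, G) = (16*G)*8 = 128*G)
1/a(B(24, 13), -102) = 1/(128*(-102)) = 1/(-13056) = -1/13056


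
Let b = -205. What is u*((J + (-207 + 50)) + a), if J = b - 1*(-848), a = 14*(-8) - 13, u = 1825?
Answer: 658825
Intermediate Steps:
a = -125 (a = -112 - 13 = -125)
J = 643 (J = -205 - 1*(-848) = -205 + 848 = 643)
u*((J + (-207 + 50)) + a) = 1825*((643 + (-207 + 50)) - 125) = 1825*((643 - 157) - 125) = 1825*(486 - 125) = 1825*361 = 658825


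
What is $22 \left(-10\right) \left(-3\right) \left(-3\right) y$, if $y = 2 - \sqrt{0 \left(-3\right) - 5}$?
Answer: $-3960 + 1980 i \sqrt{5} \approx -3960.0 + 4427.4 i$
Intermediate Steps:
$y = 2 - i \sqrt{5}$ ($y = 2 - \sqrt{0 - 5} = 2 - \sqrt{-5} = 2 - i \sqrt{5} \approx 2.0 - 2.2361 i$)
$22 \left(-10\right) \left(-3\right) \left(-3\right) y = 22 \left(-10\right) \left(-3\right) \left(-3\right) \left(2 - i \sqrt{5}\right) = - 220 \cdot 9 \left(2 - i \sqrt{5}\right) = - 220 \left(18 - 9 i \sqrt{5}\right) = -3960 + 1980 i \sqrt{5}$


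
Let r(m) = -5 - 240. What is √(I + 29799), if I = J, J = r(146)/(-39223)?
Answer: √45844094290106/39223 ≈ 172.62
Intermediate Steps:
r(m) = -245
J = 245/39223 (J = -245/(-39223) = -245*(-1/39223) = 245/39223 ≈ 0.0062463)
I = 245/39223 ≈ 0.0062463
√(I + 29799) = √(245/39223 + 29799) = √(1168806422/39223) = √45844094290106/39223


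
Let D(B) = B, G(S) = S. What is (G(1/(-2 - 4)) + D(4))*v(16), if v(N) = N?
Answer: 184/3 ≈ 61.333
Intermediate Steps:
(G(1/(-2 - 4)) + D(4))*v(16) = (1/(-2 - 4) + 4)*16 = (1/(-6) + 4)*16 = (-1/6 + 4)*16 = (23/6)*16 = 184/3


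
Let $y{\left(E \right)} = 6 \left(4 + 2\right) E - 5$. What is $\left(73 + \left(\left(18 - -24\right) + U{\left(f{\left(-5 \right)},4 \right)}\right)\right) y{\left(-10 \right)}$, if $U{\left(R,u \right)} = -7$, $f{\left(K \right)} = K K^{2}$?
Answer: $-39420$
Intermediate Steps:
$f{\left(K \right)} = K^{3}$
$y{\left(E \right)} = -5 + 36 E$ ($y{\left(E \right)} = 6 \cdot 6 E - 5 = 36 E - 5 = -5 + 36 E$)
$\left(73 + \left(\left(18 - -24\right) + U{\left(f{\left(-5 \right)},4 \right)}\right)\right) y{\left(-10 \right)} = \left(73 + \left(\left(18 - -24\right) - 7\right)\right) \left(-5 + 36 \left(-10\right)\right) = \left(73 + \left(\left(18 + 24\right) - 7\right)\right) \left(-5 - 360\right) = \left(73 + \left(42 - 7\right)\right) \left(-365\right) = \left(73 + 35\right) \left(-365\right) = 108 \left(-365\right) = -39420$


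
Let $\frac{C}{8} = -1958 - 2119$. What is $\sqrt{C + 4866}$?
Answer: $5 i \sqrt{1110} \approx 166.58 i$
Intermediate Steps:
$C = -32616$ ($C = 8 \left(-1958 - 2119\right) = 8 \left(-4077\right) = -32616$)
$\sqrt{C + 4866} = \sqrt{-32616 + 4866} = \sqrt{-27750} = 5 i \sqrt{1110}$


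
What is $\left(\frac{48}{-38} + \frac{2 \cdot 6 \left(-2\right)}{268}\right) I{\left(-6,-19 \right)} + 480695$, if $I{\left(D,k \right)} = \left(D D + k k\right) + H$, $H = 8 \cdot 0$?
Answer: $\frac{611241101}{1273} \approx 4.8016 \cdot 10^{5}$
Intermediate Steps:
$H = 0$
$I{\left(D,k \right)} = D^{2} + k^{2}$ ($I{\left(D,k \right)} = \left(D D + k k\right) + 0 = \left(D^{2} + k^{2}\right) + 0 = D^{2} + k^{2}$)
$\left(\frac{48}{-38} + \frac{2 \cdot 6 \left(-2\right)}{268}\right) I{\left(-6,-19 \right)} + 480695 = \left(\frac{48}{-38} + \frac{2 \cdot 6 \left(-2\right)}{268}\right) \left(\left(-6\right)^{2} + \left(-19\right)^{2}\right) + 480695 = \left(48 \left(- \frac{1}{38}\right) + 12 \left(-2\right) \frac{1}{268}\right) \left(36 + 361\right) + 480695 = \left(- \frac{24}{19} - \frac{6}{67}\right) 397 + 480695 = \left(- \frac{1722}{1273}\right) 397 + 480695 = - \frac{683634}{1273} + 480695 = \frac{611241101}{1273}$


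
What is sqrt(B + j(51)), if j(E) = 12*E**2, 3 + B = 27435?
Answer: 18*sqrt(181) ≈ 242.17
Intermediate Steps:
B = 27432 (B = -3 + 27435 = 27432)
sqrt(B + j(51)) = sqrt(27432 + 12*51**2) = sqrt(27432 + 12*2601) = sqrt(27432 + 31212) = sqrt(58644) = 18*sqrt(181)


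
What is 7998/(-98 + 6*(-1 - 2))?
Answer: -3999/58 ≈ -68.948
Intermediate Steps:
7998/(-98 + 6*(-1 - 2)) = 7998/(-98 + 6*(-3)) = 7998/(-98 - 18) = 7998/(-116) = 7998*(-1/116) = -3999/58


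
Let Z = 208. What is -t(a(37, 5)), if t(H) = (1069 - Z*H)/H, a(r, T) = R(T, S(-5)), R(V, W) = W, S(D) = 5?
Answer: -29/5 ≈ -5.8000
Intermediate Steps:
a(r, T) = 5
t(H) = (1069 - 208*H)/H
-t(a(37, 5)) = -(-208 + 1069/5) = -1*29/5 = -29/5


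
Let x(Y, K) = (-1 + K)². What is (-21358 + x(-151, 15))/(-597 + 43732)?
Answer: -21162/43135 ≈ -0.49060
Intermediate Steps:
(-21358 + x(-151, 15))/(-597 + 43732) = (-21358 + (-1 + 15)²)/(-597 + 43732) = (-21358 + 14²)/43135 = (-21358 + 196)*(1/43135) = -21162*1/43135 = -21162/43135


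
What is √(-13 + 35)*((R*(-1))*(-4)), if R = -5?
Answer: -20*√22 ≈ -93.808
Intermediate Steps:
√(-13 + 35)*((R*(-1))*(-4)) = √(-13 + 35)*(-5*(-1)*(-4)) = √22*(5*(-4)) = √22*(-20) = -20*√22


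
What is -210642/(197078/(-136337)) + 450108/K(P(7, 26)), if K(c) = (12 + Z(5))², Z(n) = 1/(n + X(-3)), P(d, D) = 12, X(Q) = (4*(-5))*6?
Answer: 569235056471493/3824200051 ≈ 1.4885e+5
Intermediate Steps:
X(Q) = -120 (X(Q) = -20*6 = -120)
Z(n) = 1/(-120 + n) (Z(n) = 1/(n - 120) = 1/(-120 + n))
K(c) = 1901641/13225 (K(c) = (12 + 1/(-120 + 5))² = (12 + 1/(-115))² = (12 - 1/115)² = (1379/115)² = 1901641/13225)
-210642/(197078/(-136337)) + 450108/K(P(7, 26)) = -210642/(197078/(-136337)) + 450108/(1901641/13225) = -210642/(197078*(-1/136337)) + 450108*(13225/1901641) = -210642/(-197078/136337) + 5952678300/1901641 = -210642*(-136337/197078) + 5952678300/1901641 = 14359149177/98539 + 5952678300/1901641 = 569235056471493/3824200051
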